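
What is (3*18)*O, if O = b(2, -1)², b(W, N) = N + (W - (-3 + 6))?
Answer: 216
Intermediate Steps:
b(W, N) = -3 + N + W (b(W, N) = N + (W - 1*3) = N + (W - 3) = N + (-3 + W) = -3 + N + W)
O = 4 (O = (-3 - 1 + 2)² = (-2)² = 4)
(3*18)*O = (3*18)*4 = 54*4 = 216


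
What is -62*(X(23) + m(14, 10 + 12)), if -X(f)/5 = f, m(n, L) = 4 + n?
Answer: 6014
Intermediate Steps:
X(f) = -5*f
-62*(X(23) + m(14, 10 + 12)) = -62*(-5*23 + (4 + 14)) = -62*(-115 + 18) = -62*(-97) = 6014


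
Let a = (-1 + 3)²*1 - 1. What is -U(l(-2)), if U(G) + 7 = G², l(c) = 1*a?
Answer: -2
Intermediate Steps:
a = 3 (a = 2²*1 - 1 = 4*1 - 1 = 4 - 1 = 3)
l(c) = 3 (l(c) = 1*3 = 3)
U(G) = -7 + G²
-U(l(-2)) = -(-7 + 3²) = -(-7 + 9) = -1*2 = -2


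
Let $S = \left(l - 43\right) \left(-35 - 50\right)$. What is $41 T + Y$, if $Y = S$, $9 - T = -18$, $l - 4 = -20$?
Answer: $6122$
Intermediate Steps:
$l = -16$ ($l = 4 - 20 = -16$)
$S = 5015$ ($S = \left(-16 - 43\right) \left(-35 - 50\right) = \left(-59\right) \left(-85\right) = 5015$)
$T = 27$ ($T = 9 - -18 = 9 + 18 = 27$)
$Y = 5015$
$41 T + Y = 41 \cdot 27 + 5015 = 1107 + 5015 = 6122$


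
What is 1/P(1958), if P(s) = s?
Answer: 1/1958 ≈ 0.00051073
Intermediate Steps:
1/P(1958) = 1/1958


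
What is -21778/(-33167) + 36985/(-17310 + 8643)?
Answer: -1037931569/287458389 ≈ -3.6107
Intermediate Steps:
-21778/(-33167) + 36985/(-17310 + 8643) = -21778*(-1/33167) + 36985/(-8667) = 21778/33167 + 36985*(-1/8667) = 21778/33167 - 36985/8667 = -1037931569/287458389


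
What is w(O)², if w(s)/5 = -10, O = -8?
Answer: 2500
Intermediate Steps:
w(s) = -50 (w(s) = 5*(-10) = -50)
w(O)² = (-50)² = 2500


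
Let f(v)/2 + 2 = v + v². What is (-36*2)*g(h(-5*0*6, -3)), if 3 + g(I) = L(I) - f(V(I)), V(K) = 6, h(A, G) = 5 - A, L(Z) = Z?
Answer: 5616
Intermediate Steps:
f(v) = -4 + 2*v + 2*v² (f(v) = -4 + 2*(v + v²) = -4 + (2*v + 2*v²) = -4 + 2*v + 2*v²)
g(I) = -83 + I (g(I) = -3 + (I - (-4 + 2*6 + 2*6²)) = -3 + (I - (-4 + 12 + 2*36)) = -3 + (I - (-4 + 12 + 72)) = -3 + (I - 1*80) = -3 + (I - 80) = -3 + (-80 + I) = -83 + I)
(-36*2)*g(h(-5*0*6, -3)) = (-36*2)*(-83 + (5 - (-5*0)*6)) = -72*(-83 + (5 - 0*6)) = -72*(-83 + (5 - 1*0)) = -72*(-83 + (5 + 0)) = -72*(-83 + 5) = -72*(-78) = 5616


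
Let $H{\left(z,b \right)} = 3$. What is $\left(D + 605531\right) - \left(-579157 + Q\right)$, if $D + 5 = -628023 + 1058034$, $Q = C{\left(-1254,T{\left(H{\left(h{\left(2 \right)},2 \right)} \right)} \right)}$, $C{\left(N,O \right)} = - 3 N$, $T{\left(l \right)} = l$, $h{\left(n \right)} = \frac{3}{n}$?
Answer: $1610932$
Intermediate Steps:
$Q = 3762$ ($Q = \left(-3\right) \left(-1254\right) = 3762$)
$D = 430006$ ($D = -5 + \left(-628023 + 1058034\right) = -5 + 430011 = 430006$)
$\left(D + 605531\right) - \left(-579157 + Q\right) = \left(430006 + 605531\right) + \left(579157 - 3762\right) = 1035537 + \left(579157 - 3762\right) = 1035537 + 575395 = 1610932$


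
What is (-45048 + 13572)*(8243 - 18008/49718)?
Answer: -6449549899908/24859 ≈ -2.5945e+8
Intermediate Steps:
(-45048 + 13572)*(8243 - 18008/49718) = -31476*(8243 - 18008*1/49718) = -31476*(8243 - 9004/24859) = -31476*204903733/24859 = -6449549899908/24859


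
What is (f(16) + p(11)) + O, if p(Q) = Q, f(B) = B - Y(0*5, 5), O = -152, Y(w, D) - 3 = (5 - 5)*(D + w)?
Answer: -128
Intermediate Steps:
Y(w, D) = 3 (Y(w, D) = 3 + (5 - 5)*(D + w) = 3 + 0*(D + w) = 3 + 0 = 3)
f(B) = -3 + B (f(B) = B - 1*3 = B - 3 = -3 + B)
(f(16) + p(11)) + O = ((-3 + 16) + 11) - 152 = (13 + 11) - 152 = 24 - 152 = -128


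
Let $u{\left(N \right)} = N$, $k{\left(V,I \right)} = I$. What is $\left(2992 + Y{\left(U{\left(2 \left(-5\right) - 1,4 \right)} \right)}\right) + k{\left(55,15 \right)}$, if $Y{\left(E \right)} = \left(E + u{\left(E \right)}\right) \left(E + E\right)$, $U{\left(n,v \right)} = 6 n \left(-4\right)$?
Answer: $281791$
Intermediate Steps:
$U{\left(n,v \right)} = - 24 n$
$Y{\left(E \right)} = 4 E^{2}$ ($Y{\left(E \right)} = \left(E + E\right) \left(E + E\right) = 2 E 2 E = 4 E^{2}$)
$\left(2992 + Y{\left(U{\left(2 \left(-5\right) - 1,4 \right)} \right)}\right) + k{\left(55,15 \right)} = \left(2992 + 4 \left(- 24 \left(2 \left(-5\right) - 1\right)\right)^{2}\right) + 15 = \left(2992 + 4 \left(- 24 \left(-10 - 1\right)\right)^{2}\right) + 15 = \left(2992 + 4 \left(\left(-24\right) \left(-11\right)\right)^{2}\right) + 15 = \left(2992 + 4 \cdot 264^{2}\right) + 15 = \left(2992 + 4 \cdot 69696\right) + 15 = \left(2992 + 278784\right) + 15 = 281776 + 15 = 281791$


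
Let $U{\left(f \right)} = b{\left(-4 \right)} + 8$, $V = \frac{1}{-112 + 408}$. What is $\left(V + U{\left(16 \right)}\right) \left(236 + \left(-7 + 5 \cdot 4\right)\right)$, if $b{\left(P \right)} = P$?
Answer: $\frac{295065}{296} \approx 996.84$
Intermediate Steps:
$V = \frac{1}{296} \approx 0.0033784$
$U{\left(f \right)} = 4$ ($U{\left(f \right)} = -4 + 8 = 4$)
$\left(V + U{\left(16 \right)}\right) \left(236 + \left(-7 + 5 \cdot 4\right)\right) = \left(\frac{1}{296} + 4\right) \left(236 + \left(-7 + 5 \cdot 4\right)\right) = \frac{1185 \left(236 + \left(-7 + 20\right)\right)}{296} = \frac{1185 \left(236 + 13\right)}{296} = \frac{1185}{296} \cdot 249 = \frac{295065}{296}$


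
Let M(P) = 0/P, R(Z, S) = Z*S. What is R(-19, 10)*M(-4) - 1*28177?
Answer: -28177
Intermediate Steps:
R(Z, S) = S*Z
M(P) = 0
R(-19, 10)*M(-4) - 1*28177 = (10*(-19))*0 - 1*28177 = -190*0 - 28177 = 0 - 28177 = -28177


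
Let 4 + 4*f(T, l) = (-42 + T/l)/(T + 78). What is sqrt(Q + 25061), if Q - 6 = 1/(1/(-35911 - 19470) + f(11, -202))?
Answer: sqrt(497061581524285936470459)/4453091979 ≈ 158.32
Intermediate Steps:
f(T, l) = -1 + (-42 + T/l)/(4*(78 + T)) (f(T, l) = -1 + ((-42 + T/l)/(T + 78))/4 = -1 + ((-42 + T/l)/(78 + T))/4 = -1 + (-42 + T/l)/(4*(78 + T)))
Q = 22735993402/4453091979 (Q = 6 + 1/(1/(-35911 - 19470) + (1/4)*(11 - 354*(-202) - 4*11*(-202))/(-202*(78 + 11))) = 6 + 1/(1/(-55381) + (1/4)*(-1/202)*(11 + 71508 + 8888)/89) = 6 + 1/(-1/55381 + (1/4)*(-1/202)*(1/89)*80407) = 6 + 1/(-1/55381 - 80407/71912) = 6 + 1/(-4453091979/3982558472) = 6 - 3982558472/4453091979 = 22735993402/4453091979 ≈ 5.1057)
sqrt(Q + 25061) = sqrt(22735993402/4453091979 + 25061) = sqrt(111621674079121/4453091979) = sqrt(497061581524285936470459)/4453091979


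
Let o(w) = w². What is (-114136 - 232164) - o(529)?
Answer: -626141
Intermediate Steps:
(-114136 - 232164) - o(529) = (-114136 - 232164) - 1*529² = -346300 - 1*279841 = -346300 - 279841 = -626141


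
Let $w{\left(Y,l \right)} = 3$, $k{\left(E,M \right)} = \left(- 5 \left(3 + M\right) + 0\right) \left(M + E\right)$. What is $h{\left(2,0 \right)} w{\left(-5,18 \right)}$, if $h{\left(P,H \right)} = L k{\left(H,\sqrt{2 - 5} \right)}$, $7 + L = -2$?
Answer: $-405 + 405 i \sqrt{3} \approx -405.0 + 701.48 i$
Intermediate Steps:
$k{\left(E,M \right)} = \left(-15 - 5 M\right) \left(E + M\right)$ ($k{\left(E,M \right)} = \left(\left(-15 - 5 M\right) + 0\right) \left(E + M\right) = \left(-15 - 5 M\right) \left(E + M\right)$)
$L = -9$ ($L = -7 - 2 = -9$)
$h{\left(P,H \right)} = -135 + 135 H + 135 i \sqrt{3} + 45 i H \sqrt{3}$ ($h{\left(P,H \right)} = - 9 \left(- 15 H - 15 \sqrt{2 - 5} - 5 \left(\sqrt{2 - 5}\right)^{2} - 5 H \sqrt{2 - 5}\right) = - 9 \left(- 15 H - 15 \sqrt{-3} - 5 \left(\sqrt{-3}\right)^{2} - 5 H \sqrt{-3}\right) = - 9 \left(- 15 H - 15 i \sqrt{3} - 5 \left(i \sqrt{3}\right)^{2} - 5 H i \sqrt{3}\right) = - 9 \left(- 15 H - 15 i \sqrt{3} - -15 - 5 i H \sqrt{3}\right) = - 9 \left(- 15 H - 15 i \sqrt{3} + 15 - 5 i H \sqrt{3}\right) = - 9 \left(15 - 15 H - 15 i \sqrt{3} - 5 i H \sqrt{3}\right) = -135 + 135 H + 135 i \sqrt{3} + 45 i H \sqrt{3}$)
$h{\left(2,0 \right)} w{\left(-5,18 \right)} = \left(-135 + 135 \cdot 0 + 135 i \sqrt{3} + 45 i 0 \sqrt{3}\right) 3 = \left(-135 + 0 + 135 i \sqrt{3} + 0\right) 3 = \left(-135 + 135 i \sqrt{3}\right) 3 = -405 + 405 i \sqrt{3}$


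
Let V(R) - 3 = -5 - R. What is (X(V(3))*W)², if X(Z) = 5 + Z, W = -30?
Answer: 0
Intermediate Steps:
V(R) = -2 - R (V(R) = 3 + (-5 - R) = -2 - R)
(X(V(3))*W)² = ((5 + (-2 - 1*3))*(-30))² = ((5 + (-2 - 3))*(-30))² = ((5 - 5)*(-30))² = (0*(-30))² = 0² = 0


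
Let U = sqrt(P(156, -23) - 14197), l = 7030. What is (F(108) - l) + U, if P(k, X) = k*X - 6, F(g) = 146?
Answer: -6884 + I*sqrt(17791) ≈ -6884.0 + 133.38*I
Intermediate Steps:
P(k, X) = -6 + X*k (P(k, X) = X*k - 6 = -6 + X*k)
U = I*sqrt(17791) (U = sqrt((-6 - 23*156) - 14197) = sqrt((-6 - 3588) - 14197) = sqrt(-3594 - 14197) = sqrt(-17791) = I*sqrt(17791) ≈ 133.38*I)
(F(108) - l) + U = (146 - 1*7030) + I*sqrt(17791) = (146 - 7030) + I*sqrt(17791) = -6884 + I*sqrt(17791)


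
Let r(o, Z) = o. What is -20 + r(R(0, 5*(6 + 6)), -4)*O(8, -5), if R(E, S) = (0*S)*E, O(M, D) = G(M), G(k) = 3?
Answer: -20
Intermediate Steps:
O(M, D) = 3
R(E, S) = 0 (R(E, S) = 0*E = 0)
-20 + r(R(0, 5*(6 + 6)), -4)*O(8, -5) = -20 + 0*3 = -20 + 0 = -20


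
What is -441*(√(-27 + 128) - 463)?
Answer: 204183 - 441*√101 ≈ 1.9975e+5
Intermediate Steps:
-441*(√(-27 + 128) - 463) = -441*(√101 - 463) = -441*(-463 + √101) = 204183 - 441*√101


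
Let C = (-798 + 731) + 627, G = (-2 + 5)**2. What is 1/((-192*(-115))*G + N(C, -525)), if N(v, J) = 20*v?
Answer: 1/209920 ≈ 4.7637e-6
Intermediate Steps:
G = 9 (G = 3**2 = 9)
C = 560 (C = -67 + 627 = 560)
1/((-192*(-115))*G + N(C, -525)) = 1/(-192*(-115)*9 + 20*560) = 1/(22080*9 + 11200) = 1/(198720 + 11200) = 1/209920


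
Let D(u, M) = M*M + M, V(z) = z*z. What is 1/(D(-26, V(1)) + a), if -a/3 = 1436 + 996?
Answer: -1/7294 ≈ -0.00013710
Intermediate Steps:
a = -7296 (a = -3*(1436 + 996) = -3*2432 = -7296)
V(z) = z²
D(u, M) = M + M² (D(u, M) = M² + M = M + M²)
1/(D(-26, V(1)) + a) = 1/(1²*(1 + 1²) - 7296) = 1/(1*(1 + 1) - 7296) = 1/(1*2 - 7296) = 1/(2 - 7296) = 1/(-7294) = -1/7294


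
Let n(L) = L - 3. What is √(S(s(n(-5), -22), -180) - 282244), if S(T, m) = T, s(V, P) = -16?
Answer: 2*I*√70565 ≈ 531.28*I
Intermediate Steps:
n(L) = -3 + L
√(S(s(n(-5), -22), -180) - 282244) = √(-16 - 282244) = √(-282260) = 2*I*√70565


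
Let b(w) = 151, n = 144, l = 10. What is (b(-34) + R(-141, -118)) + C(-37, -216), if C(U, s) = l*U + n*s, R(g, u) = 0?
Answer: -31323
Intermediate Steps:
C(U, s) = 10*U + 144*s
(b(-34) + R(-141, -118)) + C(-37, -216) = (151 + 0) + (10*(-37) + 144*(-216)) = 151 + (-370 - 31104) = 151 - 31474 = -31323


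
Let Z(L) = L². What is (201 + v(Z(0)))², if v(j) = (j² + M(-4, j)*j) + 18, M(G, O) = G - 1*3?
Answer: 47961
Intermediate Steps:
M(G, O) = -3 + G (M(G, O) = G - 3 = -3 + G)
v(j) = 18 + j² - 7*j (v(j) = (j² + (-3 - 4)*j) + 18 = (j² - 7*j) + 18 = 18 + j² - 7*j)
(201 + v(Z(0)))² = (201 + (18 + (0²)² - 7*0²))² = (201 + (18 + 0² - 7*0))² = (201 + (18 + 0 + 0))² = (201 + 18)² = 219² = 47961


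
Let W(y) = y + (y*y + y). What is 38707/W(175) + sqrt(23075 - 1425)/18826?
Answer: 38707/30975 + 5*sqrt(866)/18826 ≈ 1.2574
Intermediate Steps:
W(y) = y**2 + 2*y (W(y) = y + (y**2 + y) = y + (y + y**2) = y**2 + 2*y)
38707/W(175) + sqrt(23075 - 1425)/18826 = 38707/((175*(2 + 175))) + sqrt(23075 - 1425)/18826 = 38707/((175*177)) + sqrt(21650)*(1/18826) = 38707/30975 + (5*sqrt(866))*(1/18826) = 38707*(1/30975) + 5*sqrt(866)/18826 = 38707/30975 + 5*sqrt(866)/18826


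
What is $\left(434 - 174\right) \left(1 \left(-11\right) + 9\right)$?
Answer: $-520$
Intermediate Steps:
$\left(434 - 174\right) \left(1 \left(-11\right) + 9\right) = 260 \left(-11 + 9\right) = 260 \left(-2\right) = -520$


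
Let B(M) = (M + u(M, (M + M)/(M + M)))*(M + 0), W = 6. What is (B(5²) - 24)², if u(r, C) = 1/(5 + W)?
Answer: 44036496/121 ≈ 3.6394e+5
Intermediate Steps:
u(r, C) = 1/11 (u(r, C) = 1/(5 + 6) = 1/11)
B(M) = M*(1/11 + M) (B(M) = (M + 1/11)*(M + 0) = (1/11 + M)*M = M*(1/11 + M))
(B(5²) - 24)² = (5²*(1/11 + 5²) - 24)² = (25*(1/11 + 25) - 24)² = (25*(276/11) - 24)² = (6900/11 - 24)² = (6636/11)² = 44036496/121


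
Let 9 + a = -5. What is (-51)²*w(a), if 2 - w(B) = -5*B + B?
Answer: -140454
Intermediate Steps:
a = -14 (a = -9 - 5 = -14)
w(B) = 2 + 4*B (w(B) = 2 - (-5*B + B) = 2 - (-4)*B = 2 + 4*B)
(-51)²*w(a) = (-51)²*(2 + 4*(-14)) = 2601*(2 - 56) = 2601*(-54) = -140454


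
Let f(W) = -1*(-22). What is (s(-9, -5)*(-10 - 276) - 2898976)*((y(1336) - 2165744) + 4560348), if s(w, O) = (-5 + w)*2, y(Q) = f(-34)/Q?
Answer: -1156094838574386/167 ≈ -6.9227e+12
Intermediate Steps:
f(W) = 22
y(Q) = 22/Q
s(w, O) = -10 + 2*w
(s(-9, -5)*(-10 - 276) - 2898976)*((y(1336) - 2165744) + 4560348) = ((-10 + 2*(-9))*(-10 - 276) - 2898976)*((22/1336 - 2165744) + 4560348) = ((-10 - 18)*(-286) - 2898976)*((22*(1/1336) - 2165744) + 4560348) = (-28*(-286) - 2898976)*((11/668 - 2165744) + 4560348) = (8008 - 2898976)*(-1446716981/668 + 4560348) = -2890968*1599595483/668 = -1156094838574386/167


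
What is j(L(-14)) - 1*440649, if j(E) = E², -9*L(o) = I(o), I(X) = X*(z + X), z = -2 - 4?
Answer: -35614169/81 ≈ -4.3968e+5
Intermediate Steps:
z = -6
I(X) = X*(-6 + X)
L(o) = -o*(-6 + o)/9
j(L(-14)) - 1*440649 = ((⅑)*(-14)*(6 - 1*(-14)))² - 1*440649 = ((⅑)*(-14)*(6 + 14))² - 440649 = ((⅑)*(-14)*20)² - 440649 = (-280/9)² - 440649 = 78400/81 - 440649 = -35614169/81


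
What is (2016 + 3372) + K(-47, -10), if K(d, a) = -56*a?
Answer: 5948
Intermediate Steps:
K(d, a) = -56*a
(2016 + 3372) + K(-47, -10) = (2016 + 3372) - 56*(-10) = 5388 + 560 = 5948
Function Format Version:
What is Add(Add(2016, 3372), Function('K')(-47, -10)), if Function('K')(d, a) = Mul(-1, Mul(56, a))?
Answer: 5948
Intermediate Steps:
Function('K')(d, a) = Mul(-56, a)
Add(Add(2016, 3372), Function('K')(-47, -10)) = Add(Add(2016, 3372), Mul(-56, -10)) = Add(5388, 560) = 5948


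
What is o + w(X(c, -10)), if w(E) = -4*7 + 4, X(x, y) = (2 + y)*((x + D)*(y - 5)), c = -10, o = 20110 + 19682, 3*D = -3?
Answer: 39768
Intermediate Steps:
D = -1 (D = (⅓)*(-3) = -1)
o = 39792
X(x, y) = (-1 + x)*(-5 + y)*(2 + y) (X(x, y) = (2 + y)*((x - 1)*(y - 5)) = (2 + y)*((-1 + x)*(-5 + y)) = (-1 + x)*(-5 + y)*(2 + y))
w(E) = -24 (w(E) = -28 + 4 = -24)
o + w(X(c, -10)) = 39792 - 24 = 39768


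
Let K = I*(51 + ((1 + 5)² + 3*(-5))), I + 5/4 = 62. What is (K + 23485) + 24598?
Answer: 52457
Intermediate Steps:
I = 243/4 (I = -5/4 + 62 = 243/4 ≈ 60.750)
K = 4374 (K = 243*(51 + ((1 + 5)² + 3*(-5)))/4 = 243*(51 + (6² - 15))/4 = 243*(51 + (36 - 15))/4 = 243*(51 + 21)/4 = (243/4)*72 = 4374)
(K + 23485) + 24598 = (4374 + 23485) + 24598 = 27859 + 24598 = 52457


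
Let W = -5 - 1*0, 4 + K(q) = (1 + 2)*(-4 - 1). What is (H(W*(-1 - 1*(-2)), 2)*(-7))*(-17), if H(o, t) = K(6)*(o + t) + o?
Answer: 6188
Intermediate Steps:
K(q) = -19 (K(q) = -4 + (1 + 2)*(-4 - 1) = -4 + 3*(-5) = -4 - 15 = -19)
W = -5 (W = -5 + 0 = -5)
H(o, t) = -19*t - 18*o (H(o, t) = -19*(o + t) + o = (-19*o - 19*t) + o = -19*t - 18*o)
(H(W*(-1 - 1*(-2)), 2)*(-7))*(-17) = ((-19*2 - (-90)*(-1 - 1*(-2)))*(-7))*(-17) = ((-38 - (-90)*(-1 + 2))*(-7))*(-17) = ((-38 - (-90))*(-7))*(-17) = ((-38 - 18*(-5))*(-7))*(-17) = ((-38 + 90)*(-7))*(-17) = (52*(-7))*(-17) = -364*(-17) = 6188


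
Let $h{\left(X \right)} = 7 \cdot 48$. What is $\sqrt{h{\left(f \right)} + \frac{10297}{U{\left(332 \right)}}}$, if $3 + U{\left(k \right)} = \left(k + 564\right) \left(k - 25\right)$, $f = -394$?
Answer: $\frac{\sqrt{25425585185189}}{275069} \approx 18.331$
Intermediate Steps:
$h{\left(X \right)} = 336$
$U{\left(k \right)} = -3 + \left(-25 + k\right) \left(564 + k\right)$ ($U{\left(k \right)} = -3 + \left(k + 564\right) \left(k - 25\right) = -3 + \left(564 + k\right) \left(-25 + k\right) = -3 + \left(-25 + k\right) \left(564 + k\right)$)
$\sqrt{h{\left(f \right)} + \frac{10297}{U{\left(332 \right)}}} = \sqrt{336 + \frac{10297}{-14103 + 332^{2} + 539 \cdot 332}} = \sqrt{336 + \frac{10297}{-14103 + 110224 + 178948}} = \sqrt{336 + \frac{10297}{275069}} = \sqrt{\frac{92433481}{275069}} = \frac{\sqrt{25425585185189}}{275069}$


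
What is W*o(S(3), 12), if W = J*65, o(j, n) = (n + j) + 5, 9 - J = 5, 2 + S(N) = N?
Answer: 4680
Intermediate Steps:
S(N) = -2 + N
J = 4 (J = 9 - 1*5 = 9 - 5 = 4)
o(j, n) = 5 + j + n (o(j, n) = (j + n) + 5 = 5 + j + n)
W = 260 (W = 4*65 = 260)
W*o(S(3), 12) = 260*(5 + (-2 + 3) + 12) = 260*(5 + 1 + 12) = 260*18 = 4680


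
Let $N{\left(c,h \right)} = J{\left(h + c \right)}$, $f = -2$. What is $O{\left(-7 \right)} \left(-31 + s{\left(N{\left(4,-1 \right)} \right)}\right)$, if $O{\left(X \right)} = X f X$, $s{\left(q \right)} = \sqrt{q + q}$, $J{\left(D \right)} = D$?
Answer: $3038 - 98 \sqrt{6} \approx 2797.9$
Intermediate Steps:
$N{\left(c,h \right)} = c + h$ ($N{\left(c,h \right)} = h + c = c + h$)
$s{\left(q \right)} = \sqrt{2} \sqrt{q}$ ($s{\left(q \right)} = \sqrt{2 q} = \sqrt{2} \sqrt{q}$)
$O{\left(X \right)} = - 2 X^{2}$ ($O{\left(X \right)} = X \left(-2\right) X = - 2 X X = - 2 X^{2}$)
$O{\left(-7 \right)} \left(-31 + s{\left(N{\left(4,-1 \right)} \right)}\right) = - 2 \left(-7\right)^{2} \left(-31 + \sqrt{2} \sqrt{4 - 1}\right) = \left(-2\right) 49 \left(-31 + \sqrt{2} \sqrt{3}\right) = - 98 \left(-31 + \sqrt{6}\right) = 3038 - 98 \sqrt{6}$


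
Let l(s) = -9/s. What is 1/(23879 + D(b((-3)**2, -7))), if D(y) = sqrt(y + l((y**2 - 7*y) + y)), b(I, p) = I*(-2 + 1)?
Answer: 358185/8553099751 - 2*I*sqrt(510)/8553099751 ≈ 4.1878e-5 - 5.2807e-9*I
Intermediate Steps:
b(I, p) = -I (b(I, p) = I*(-1) = -I)
D(y) = sqrt(y - 9/(y**2 - 6*y)) (D(y) = sqrt(y - 9/((y**2 - 7*y) + y)) = sqrt(y - 9/(y**2 - 6*y)))
1/(23879 + D(b((-3)**2, -7))) = 1/(23879 + sqrt((-9 + (-1*(-3)**2)**2*(-6 - 1*(-3)**2))/(((-1*(-3)**2))*(-6 - 1*(-3)**2)))) = 1/(23879 + sqrt((-9 + (-1*9)**2*(-6 - 1*9))/(((-1*9))*(-6 - 1*9)))) = 1/(23879 + sqrt((-9 + (-9)**2*(-6 - 9))/((-9)*(-6 - 9)))) = 1/(23879 + sqrt(-1/9*(-9 + 81*(-15))/(-15))) = 1/(23879 + sqrt(-1/9*(-1/15)*(-9 - 1215))) = 1/(23879 + sqrt(-1/9*(-1/15)*(-1224))) = 1/(23879 + sqrt(-136/15)) = 1/(23879 + 2*I*sqrt(510)/15)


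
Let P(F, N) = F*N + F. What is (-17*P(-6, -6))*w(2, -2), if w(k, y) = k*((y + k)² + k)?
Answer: -2040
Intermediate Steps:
P(F, N) = F + F*N
w(k, y) = k*(k + (k + y)²) (w(k, y) = k*((k + y)² + k) = k*(k + (k + y)²))
(-17*P(-6, -6))*w(2, -2) = (-(-102)*(1 - 6))*(2*(2 + (2 - 2)²)) = (-(-102)*(-5))*(2*(2 + 0²)) = (-17*30)*(2*(2 + 0)) = -1020*2 = -510*4 = -2040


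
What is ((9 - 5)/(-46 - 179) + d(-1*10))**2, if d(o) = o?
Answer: 5080516/50625 ≈ 100.36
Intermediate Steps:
((9 - 5)/(-46 - 179) + d(-1*10))**2 = ((9 - 5)/(-46 - 179) - 1*10)**2 = (4/(-225) - 10)**2 = (4*(-1/225) - 10)**2 = (-4/225 - 10)**2 = (-2254/225)**2 = 5080516/50625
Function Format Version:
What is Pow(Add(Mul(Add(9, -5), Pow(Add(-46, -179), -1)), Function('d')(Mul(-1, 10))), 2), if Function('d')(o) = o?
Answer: Rational(5080516, 50625) ≈ 100.36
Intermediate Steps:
Pow(Add(Mul(Add(9, -5), Pow(Add(-46, -179), -1)), Function('d')(Mul(-1, 10))), 2) = Pow(Add(Mul(Add(9, -5), Pow(Add(-46, -179), -1)), Mul(-1, 10)), 2) = Pow(Add(Mul(4, Pow(-225, -1)), -10), 2) = Pow(Add(Mul(4, Rational(-1, 225)), -10), 2) = Pow(Add(Rational(-4, 225), -10), 2) = Pow(Rational(-2254, 225), 2) = Rational(5080516, 50625)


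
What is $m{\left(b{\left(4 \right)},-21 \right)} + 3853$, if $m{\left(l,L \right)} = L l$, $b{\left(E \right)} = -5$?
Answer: $3958$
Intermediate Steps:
$m{\left(b{\left(4 \right)},-21 \right)} + 3853 = \left(-21\right) \left(-5\right) + 3853 = 105 + 3853 = 3958$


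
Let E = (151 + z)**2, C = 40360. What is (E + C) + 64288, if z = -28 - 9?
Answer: 117644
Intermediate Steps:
z = -37
E = 12996 (E = (151 - 37)**2 = 114**2 = 12996)
(E + C) + 64288 = (12996 + 40360) + 64288 = 53356 + 64288 = 117644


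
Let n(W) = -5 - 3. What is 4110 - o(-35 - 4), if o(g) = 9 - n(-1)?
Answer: 4093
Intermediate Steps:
n(W) = -8
o(g) = 17 (o(g) = 9 - 1*(-8) = 9 + 8 = 17)
4110 - o(-35 - 4) = 4110 - 1*17 = 4110 - 17 = 4093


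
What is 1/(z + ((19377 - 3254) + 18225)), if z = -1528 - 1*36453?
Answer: -1/3633 ≈ -0.00027525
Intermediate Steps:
z = -37981 (z = -1528 - 36453 = -37981)
1/(z + ((19377 - 3254) + 18225)) = 1/(-37981 + ((19377 - 3254) + 18225)) = 1/(-37981 + (16123 + 18225)) = 1/(-37981 + 34348) = 1/(-3633) = -1/3633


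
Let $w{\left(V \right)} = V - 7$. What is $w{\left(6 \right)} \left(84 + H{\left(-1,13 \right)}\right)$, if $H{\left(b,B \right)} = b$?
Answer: $-83$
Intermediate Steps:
$w{\left(V \right)} = -7 + V$
$w{\left(6 \right)} \left(84 + H{\left(-1,13 \right)}\right) = \left(-7 + 6\right) \left(84 - 1\right) = \left(-1\right) 83 = -83$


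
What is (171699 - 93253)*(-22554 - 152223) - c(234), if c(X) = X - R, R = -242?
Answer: -13710557018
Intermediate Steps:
c(X) = 242 + X (c(X) = X - 1*(-242) = X + 242 = 242 + X)
(171699 - 93253)*(-22554 - 152223) - c(234) = (171699 - 93253)*(-22554 - 152223) - (242 + 234) = 78446*(-174777) - 1*476 = -13710556542 - 476 = -13710557018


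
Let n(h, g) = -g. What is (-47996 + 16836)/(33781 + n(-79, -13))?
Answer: -15580/16897 ≈ -0.92206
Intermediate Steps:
(-47996 + 16836)/(33781 + n(-79, -13)) = (-47996 + 16836)/(33781 - 1*(-13)) = -31160/(33781 + 13) = -31160/33794 = -31160*1/33794 = -15580/16897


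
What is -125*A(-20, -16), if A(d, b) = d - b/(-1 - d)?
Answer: 45500/19 ≈ 2394.7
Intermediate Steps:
A(d, b) = d - b/(-1 - d)
-125*A(-20, -16) = -125*(-16 - 20 + (-20)**2)/(1 - 20) = -125*(-16 - 20 + 400)/(-19) = -(-125)*364/19 = -125*(-364/19) = 45500/19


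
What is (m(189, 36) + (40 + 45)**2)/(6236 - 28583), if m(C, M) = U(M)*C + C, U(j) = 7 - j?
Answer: -1933/22347 ≈ -0.086499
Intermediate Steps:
m(C, M) = C + C*(7 - M) (m(C, M) = (7 - M)*C + C = C*(7 - M) + C = C + C*(7 - M))
(m(189, 36) + (40 + 45)**2)/(6236 - 28583) = (189*(8 - 1*36) + (40 + 45)**2)/(6236 - 28583) = (189*(8 - 36) + 85**2)/(-22347) = (189*(-28) + 7225)*(-1/22347) = (-5292 + 7225)*(-1/22347) = 1933*(-1/22347) = -1933/22347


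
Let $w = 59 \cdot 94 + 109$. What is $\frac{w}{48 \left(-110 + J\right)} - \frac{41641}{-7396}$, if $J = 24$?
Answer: $\frac{252073}{59168} \approx 4.2603$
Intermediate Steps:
$w = 5655$ ($w = 5546 + 109 = 5655$)
$\frac{w}{48 \left(-110 + J\right)} - \frac{41641}{-7396} = \frac{5655}{48 \left(-110 + 24\right)} - \frac{41641}{-7396} = \frac{5655}{48 \left(-86\right)} - - \frac{41641}{7396} = \frac{5655}{-4128} + \frac{41641}{7396} = 5655 \left(- \frac{1}{4128}\right) + \frac{41641}{7396} = - \frac{1885}{1376} + \frac{41641}{7396} = \frac{252073}{59168}$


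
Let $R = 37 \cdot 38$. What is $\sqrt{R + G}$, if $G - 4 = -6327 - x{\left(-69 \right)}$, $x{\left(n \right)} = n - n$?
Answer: $i \sqrt{4917} \approx 70.121 i$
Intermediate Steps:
$x{\left(n \right)} = 0$
$G = -6323$ ($G = 4 - 6327 = -6323$)
$R = 1406$
$\sqrt{R + G} = \sqrt{1406 - 6323} = \sqrt{-4917} = i \sqrt{4917}$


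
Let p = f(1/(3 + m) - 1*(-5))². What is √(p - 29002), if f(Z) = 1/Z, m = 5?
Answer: 3*I*√5416922/41 ≈ 170.3*I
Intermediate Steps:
p = 64/1681 (p = (1/(1/(3 + 5) - 1*(-5)))² = (1/(1/8 + 5))² = (1/(⅛ + 5))² = (1/(41/8))² = (8/41)² = 64/1681 ≈ 0.038073)
√(p - 29002) = √(64/1681 - 29002) = √(-48752298/1681) = 3*I*√5416922/41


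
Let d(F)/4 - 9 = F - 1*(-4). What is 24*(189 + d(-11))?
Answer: 4728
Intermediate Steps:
d(F) = 52 + 4*F (d(F) = 36 + 4*(F - 1*(-4)) = 36 + 4*(F + 4) = 36 + 4*(4 + F) = 36 + (16 + 4*F) = 52 + 4*F)
24*(189 + d(-11)) = 24*(189 + (52 + 4*(-11))) = 24*(189 + (52 - 44)) = 24*(189 + 8) = 24*197 = 4728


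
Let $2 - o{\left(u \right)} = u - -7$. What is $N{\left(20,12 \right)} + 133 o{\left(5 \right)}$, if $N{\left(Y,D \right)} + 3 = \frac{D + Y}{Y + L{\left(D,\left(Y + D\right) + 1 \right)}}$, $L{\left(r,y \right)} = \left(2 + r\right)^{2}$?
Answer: $- \frac{35987}{27} \approx -1332.9$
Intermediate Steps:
$o{\left(u \right)} = -5 - u$ ($o{\left(u \right)} = 2 - \left(u - -7\right) = 2 - \left(u + 7\right) = 2 - \left(7 + u\right) = -5 - u$)
$N{\left(Y,D \right)} = -3 + \frac{D + Y}{Y + \left(2 + D\right)^{2}}$
$N{\left(20,12 \right)} + 133 o{\left(5 \right)} = \frac{12 - 3 \left(2 + 12\right)^{2} - 40}{20 + \left(2 + 12\right)^{2}} + 133 \left(-5 - 5\right) = \frac{12 - 3 \cdot 14^{2} - 40}{20 + 14^{2}} + 133 \left(-5 - 5\right) = \frac{12 - 588 - 40}{20 + 196} + 133 \left(-10\right) = \frac{12 - 588 - 40}{216} - 1330 = \frac{1}{216} \left(-616\right) - 1330 = - \frac{77}{27} - 1330 = - \frac{35987}{27}$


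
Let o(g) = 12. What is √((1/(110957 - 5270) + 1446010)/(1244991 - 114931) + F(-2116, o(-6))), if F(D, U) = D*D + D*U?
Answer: √1764026760119676997957056395/19905441870 ≈ 2110.0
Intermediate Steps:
F(D, U) = D² + D*U
√((1/(110957 - 5270) + 1446010)/(1244991 - 114931) + F(-2116, o(-6))) = √((1/(110957 - 5270) + 1446010)/(1244991 - 114931) - 2116*(-2116 + 12)) = √((1/105687 + 1446010)/1130060 - 2116*(-2104)) = √((1/105687 + 1446010)*(1/1130060) + 4452064) = √((152824458871/105687)*(1/1130060) + 4452064) = √(152824458871/119432651220 + 4452064) = √(531721959745576951/119432651220) = √1764026760119676997957056395/19905441870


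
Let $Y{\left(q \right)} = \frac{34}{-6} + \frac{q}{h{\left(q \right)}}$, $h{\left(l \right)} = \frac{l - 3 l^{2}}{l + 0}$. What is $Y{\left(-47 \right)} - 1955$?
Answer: $- \frac{835385}{426} \approx -1961.0$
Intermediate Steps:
$h{\left(l \right)} = \frac{l - 3 l^{2}}{l}$
$Y{\left(q \right)} = - \frac{17}{3} + \frac{q}{1 - 3 q}$ ($Y{\left(q \right)} = \frac{34}{-6} + \frac{q}{1 - 3 q} = 34 \left(- \frac{1}{6}\right) + \frac{q}{1 - 3 q} = - \frac{17}{3} + \frac{q}{1 - 3 q}$)
$Y{\left(-47 \right)} - 1955 = \frac{17 - -2538}{3 \left(-1 + 3 \left(-47\right)\right)} - 1955 = \frac{17 + 2538}{3 \left(-1 - 141\right)} - 1955 = \frac{1}{3} \frac{1}{-142} \cdot 2555 - 1955 = \frac{1}{3} \left(- \frac{1}{142}\right) 2555 - 1955 = - \frac{2555}{426} - 1955 = - \frac{835385}{426}$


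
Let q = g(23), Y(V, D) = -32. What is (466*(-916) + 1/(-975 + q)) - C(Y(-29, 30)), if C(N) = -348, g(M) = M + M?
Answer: -396225933/929 ≈ -4.2651e+5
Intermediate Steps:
g(M) = 2*M
q = 46 (q = 2*23 = 46)
(466*(-916) + 1/(-975 + q)) - C(Y(-29, 30)) = (466*(-916) + 1/(-975 + 46)) - 1*(-348) = (-426856 + 1/(-929)) + 348 = (-426856 - 1/929) + 348 = -396549225/929 + 348 = -396225933/929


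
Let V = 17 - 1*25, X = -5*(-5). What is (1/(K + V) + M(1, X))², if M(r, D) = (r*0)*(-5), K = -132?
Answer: 1/19600 ≈ 5.1020e-5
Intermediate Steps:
X = 25
V = -8 (V = 17 - 25 = -8)
M(r, D) = 0 (M(r, D) = 0*(-5) = 0)
(1/(K + V) + M(1, X))² = (1/(-132 - 8) + 0)² = (1/(-140) + 0)² = (-1/140 + 0)² = (-1/140)² = 1/19600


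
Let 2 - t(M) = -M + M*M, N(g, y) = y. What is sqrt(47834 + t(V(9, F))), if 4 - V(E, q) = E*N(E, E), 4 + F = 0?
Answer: sqrt(41830) ≈ 204.52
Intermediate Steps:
F = -4 (F = -4 + 0 = -4)
V(E, q) = 4 - E**2 (V(E, q) = 4 - E*E = 4 - E**2)
t(M) = 2 + M - M**2 (t(M) = 2 - (-M + M*M) = 2 - (-M + M**2) = 2 - (M**2 - M) = 2 + (M - M**2) = 2 + M - M**2)
sqrt(47834 + t(V(9, F))) = sqrt(47834 + (2 + (4 - 1*9**2) - (4 - 1*9**2)**2)) = sqrt(47834 + (2 + (4 - 1*81) - (4 - 1*81)**2)) = sqrt(47834 + (2 + (4 - 81) - (4 - 81)**2)) = sqrt(47834 + (2 - 77 - 1*(-77)**2)) = sqrt(47834 + (2 - 77 - 1*5929)) = sqrt(47834 + (2 - 77 - 5929)) = sqrt(47834 - 6004) = sqrt(41830)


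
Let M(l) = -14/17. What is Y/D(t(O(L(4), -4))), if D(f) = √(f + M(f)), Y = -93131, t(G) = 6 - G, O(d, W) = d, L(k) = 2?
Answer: -93131*√102/18 ≈ -52254.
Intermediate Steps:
M(l) = -14/17 (M(l) = -14*1/17 = -14/17)
D(f) = √(-14/17 + f) (D(f) = √(f - 14/17) = √(-14/17 + f))
Y/D(t(O(L(4), -4))) = -93131*17/√(-238 + 289*(6 - 1*2)) = -93131*17/√(-238 + 289*(6 - 2)) = -93131*17/√(-238 + 289*4) = -93131*17/√(-238 + 1156) = -93131*√102/18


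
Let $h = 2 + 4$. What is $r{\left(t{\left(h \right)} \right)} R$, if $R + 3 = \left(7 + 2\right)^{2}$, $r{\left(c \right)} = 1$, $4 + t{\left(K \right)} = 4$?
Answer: $78$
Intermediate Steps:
$h = 6$
$t{\left(K \right)} = 0$ ($t{\left(K \right)} = -4 + 4 = 0$)
$R = 78$ ($R = -3 + \left(7 + 2\right)^{2} = -3 + 9^{2} = -3 + 81 = 78$)
$r{\left(t{\left(h \right)} \right)} R = 1 \cdot 78 = 78$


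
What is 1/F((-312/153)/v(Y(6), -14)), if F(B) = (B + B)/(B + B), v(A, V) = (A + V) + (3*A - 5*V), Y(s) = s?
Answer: 1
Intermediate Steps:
v(A, V) = -4*V + 4*A (v(A, V) = (A + V) + (-5*V + 3*A) = -4*V + 4*A)
F(B) = 1 (F(B) = (2*B)/((2*B)) = (2*B)*(1/(2*B)) = 1)
1/F((-312/153)/v(Y(6), -14)) = 1/1 = 1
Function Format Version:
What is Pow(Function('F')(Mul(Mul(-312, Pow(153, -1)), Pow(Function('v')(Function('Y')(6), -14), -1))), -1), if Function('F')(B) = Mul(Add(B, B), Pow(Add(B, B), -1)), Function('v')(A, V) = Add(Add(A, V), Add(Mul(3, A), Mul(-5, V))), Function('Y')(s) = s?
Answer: 1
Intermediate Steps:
Function('v')(A, V) = Add(Mul(-4, V), Mul(4, A)) (Function('v')(A, V) = Add(Add(A, V), Add(Mul(-5, V), Mul(3, A))) = Add(Mul(-4, V), Mul(4, A)))
Function('F')(B) = 1 (Function('F')(B) = Mul(Mul(2, B), Pow(Mul(2, B), -1)) = Mul(Mul(2, B), Mul(Rational(1, 2), Pow(B, -1))) = 1)
Pow(Function('F')(Mul(Mul(-312, Pow(153, -1)), Pow(Function('v')(Function('Y')(6), -14), -1))), -1) = Pow(1, -1) = 1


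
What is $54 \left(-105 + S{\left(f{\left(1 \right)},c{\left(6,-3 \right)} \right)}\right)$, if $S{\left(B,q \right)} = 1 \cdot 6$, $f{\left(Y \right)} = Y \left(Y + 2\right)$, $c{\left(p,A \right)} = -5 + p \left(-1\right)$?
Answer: $-5346$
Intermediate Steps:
$c{\left(p,A \right)} = -5 - p$
$f{\left(Y \right)} = Y \left(2 + Y\right)$
$S{\left(B,q \right)} = 6$
$54 \left(-105 + S{\left(f{\left(1 \right)},c{\left(6,-3 \right)} \right)}\right) = 54 \left(-105 + 6\right) = 54 \left(-99\right) = -5346$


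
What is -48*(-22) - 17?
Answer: 1039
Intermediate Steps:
-48*(-22) - 17 = 1056 - 17 = 1039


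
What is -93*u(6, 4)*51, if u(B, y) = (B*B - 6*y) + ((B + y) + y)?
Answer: -123318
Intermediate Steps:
u(B, y) = B + B² - 4*y (u(B, y) = (B² - 6*y) + (B + 2*y) = B + B² - 4*y)
-93*u(6, 4)*51 = -93*(6 + 6² - 4*4)*51 = -93*(6 + 36 - 16)*51 = -93*26*51 = -2418*51 = -123318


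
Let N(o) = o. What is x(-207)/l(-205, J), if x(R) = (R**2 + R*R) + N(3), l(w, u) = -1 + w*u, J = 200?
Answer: -28567/13667 ≈ -2.0902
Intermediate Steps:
l(w, u) = -1 + u*w
x(R) = 3 + 2*R**2 (x(R) = (R**2 + R*R) + 3 = (R**2 + R**2) + 3 = 2*R**2 + 3 = 3 + 2*R**2)
x(-207)/l(-205, J) = (3 + 2*(-207)**2)/(-1 + 200*(-205)) = (3 + 2*42849)/(-1 - 41000) = (3 + 85698)/(-41001) = 85701*(-1/41001) = -28567/13667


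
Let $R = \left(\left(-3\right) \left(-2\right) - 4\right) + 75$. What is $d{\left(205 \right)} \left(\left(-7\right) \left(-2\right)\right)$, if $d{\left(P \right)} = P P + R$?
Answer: $589428$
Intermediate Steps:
$R = 77$ ($R = \left(6 - 4\right) + 75 = 2 + 75 = 77$)
$d{\left(P \right)} = 77 + P^{2}$ ($d{\left(P \right)} = P P + 77 = P^{2} + 77 = 77 + P^{2}$)
$d{\left(205 \right)} \left(\left(-7\right) \left(-2\right)\right) = \left(77 + 205^{2}\right) \left(\left(-7\right) \left(-2\right)\right) = \left(77 + 42025\right) 14 = 42102 \cdot 14 = 589428$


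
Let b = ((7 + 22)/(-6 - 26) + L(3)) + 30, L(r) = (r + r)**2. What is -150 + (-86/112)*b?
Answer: -358369/1792 ≈ -199.98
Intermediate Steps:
L(r) = 4*r**2 (L(r) = (2*r)**2 = 4*r**2)
b = 2083/32 (b = ((7 + 22)/(-6 - 26) + 4*3**2) + 30 = (29/(-32) + 4*9) + 30 = (29*(-1/32) + 36) + 30 = (-29/32 + 36) + 30 = 1123/32 + 30 = 2083/32 ≈ 65.094)
-150 + (-86/112)*b = -150 - 86/112*(2083/32) = -150 - 86*1/112*(2083/32) = -150 - 43/56*2083/32 = -150 - 89569/1792 = -358369/1792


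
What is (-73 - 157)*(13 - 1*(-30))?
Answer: -9890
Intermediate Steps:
(-73 - 157)*(13 - 1*(-30)) = -230*(13 + 30) = -230*43 = -9890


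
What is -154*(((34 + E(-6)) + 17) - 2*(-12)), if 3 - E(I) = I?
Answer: -12936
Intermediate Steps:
E(I) = 3 - I
-154*(((34 + E(-6)) + 17) - 2*(-12)) = -154*(((34 + (3 - 1*(-6))) + 17) - 2*(-12)) = -154*(((34 + (3 + 6)) + 17) + 24) = -154*(((34 + 9) + 17) + 24) = -154*((43 + 17) + 24) = -154*(60 + 24) = -154*84 = -12936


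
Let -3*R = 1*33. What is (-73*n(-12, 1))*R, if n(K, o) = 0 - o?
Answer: -803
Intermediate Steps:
R = -11 (R = -33/3 = -⅓*33 = -11)
n(K, o) = -o
(-73*n(-12, 1))*R = -(-73)*(-11) = -73*(-1)*(-11) = 73*(-11) = -803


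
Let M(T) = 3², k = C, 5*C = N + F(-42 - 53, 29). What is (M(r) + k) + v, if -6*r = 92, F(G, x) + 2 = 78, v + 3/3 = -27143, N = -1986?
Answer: -27517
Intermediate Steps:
v = -27144 (v = -1 - 27143 = -27144)
F(G, x) = 76 (F(G, x) = -2 + 78 = 76)
C = -382 (C = (-1986 + 76)/5 = (⅕)*(-1910) = -382)
k = -382
r = -46/3 (r = -⅙*92 = -46/3 ≈ -15.333)
M(T) = 9
(M(r) + k) + v = (9 - 382) - 27144 = -373 - 27144 = -27517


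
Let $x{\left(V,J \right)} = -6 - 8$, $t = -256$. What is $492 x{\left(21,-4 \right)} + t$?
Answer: $-7144$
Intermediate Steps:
$x{\left(V,J \right)} = -14$
$492 x{\left(21,-4 \right)} + t = 492 \left(-14\right) - 256 = -6888 - 256 = -7144$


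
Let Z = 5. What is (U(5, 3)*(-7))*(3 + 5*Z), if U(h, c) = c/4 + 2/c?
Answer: -833/3 ≈ -277.67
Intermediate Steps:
U(h, c) = 2/c + c/4 (U(h, c) = c*(¼) + 2/c = c/4 + 2/c = 2/c + c/4)
(U(5, 3)*(-7))*(3 + 5*Z) = ((2/3 + (¼)*3)*(-7))*(3 + 5*5) = ((2*(⅓) + ¾)*(-7))*(3 + 25) = ((⅔ + ¾)*(-7))*28 = ((17/12)*(-7))*28 = -119/12*28 = -833/3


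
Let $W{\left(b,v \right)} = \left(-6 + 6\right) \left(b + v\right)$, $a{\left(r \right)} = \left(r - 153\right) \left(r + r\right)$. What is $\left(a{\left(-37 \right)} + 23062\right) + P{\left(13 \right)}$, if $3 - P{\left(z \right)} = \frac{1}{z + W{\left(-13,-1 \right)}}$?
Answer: $\frac{482624}{13} \approx 37125.0$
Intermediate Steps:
$a{\left(r \right)} = 2 r \left(-153 + r\right)$ ($a{\left(r \right)} = \left(-153 + r\right) 2 r = 2 r \left(-153 + r\right)$)
$W{\left(b,v \right)} = 0$ ($W{\left(b,v \right)} = 0 \left(b + v\right) = 0$)
$P{\left(z \right)} = 3 - \frac{1}{z}$ ($P{\left(z \right)} = 3 - \frac{1}{z + 0} = 3 - \frac{1}{z}$)
$\left(a{\left(-37 \right)} + 23062\right) + P{\left(13 \right)} = \left(2 \left(-37\right) \left(-153 - 37\right) + 23062\right) + \left(3 - \frac{1}{13}\right) = \left(2 \left(-37\right) \left(-190\right) + 23062\right) + \left(3 - \frac{1}{13}\right) = \left(14060 + 23062\right) + \left(3 - \frac{1}{13}\right) = 37122 + \frac{38}{13} = \frac{482624}{13}$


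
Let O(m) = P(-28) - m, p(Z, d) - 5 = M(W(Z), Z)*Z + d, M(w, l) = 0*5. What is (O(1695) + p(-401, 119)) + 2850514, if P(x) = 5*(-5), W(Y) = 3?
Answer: 2848918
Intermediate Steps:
M(w, l) = 0
P(x) = -25
p(Z, d) = 5 + d (p(Z, d) = 5 + (0*Z + d) = 5 + (0 + d) = 5 + d)
O(m) = -25 - m
(O(1695) + p(-401, 119)) + 2850514 = ((-25 - 1*1695) + (5 + 119)) + 2850514 = ((-25 - 1695) + 124) + 2850514 = (-1720 + 124) + 2850514 = -1596 + 2850514 = 2848918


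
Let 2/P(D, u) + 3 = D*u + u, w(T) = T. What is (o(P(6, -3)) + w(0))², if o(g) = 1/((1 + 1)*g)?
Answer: 36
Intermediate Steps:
P(D, u) = 2/(-3 + u + D*u) (P(D, u) = 2/(-3 + (D*u + u)) = 2/(-3 + (u + D*u)) = 2/(-3 + u + D*u))
o(g) = 1/(2*g)
(o(P(6, -3)) + w(0))² = (1/(2*((2/(-3 - 3 + 6*(-3))))) + 0)² = (1/(2*((2/(-3 - 3 - 18)))) + 0)² = (1/(2*((2/(-24)))) + 0)² = (1/(2*((2*(-1/24)))) + 0)² = (1/(2*(-1/12)) + 0)² = ((½)*(-12) + 0)² = (-6 + 0)² = (-6)² = 36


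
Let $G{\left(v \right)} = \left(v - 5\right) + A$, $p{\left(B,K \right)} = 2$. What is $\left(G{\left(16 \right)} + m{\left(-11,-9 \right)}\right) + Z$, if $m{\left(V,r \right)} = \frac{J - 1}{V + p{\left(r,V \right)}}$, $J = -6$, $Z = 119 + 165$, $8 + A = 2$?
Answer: $\frac{2608}{9} \approx 289.78$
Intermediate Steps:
$A = -6$ ($A = -8 + 2 = -6$)
$Z = 284$
$G{\left(v \right)} = -11 + v$ ($G{\left(v \right)} = \left(v - 5\right) - 6 = \left(-5 + v\right) - 6 = -11 + v$)
$m{\left(V,r \right)} = - \frac{7}{2 + V}$ ($m{\left(V,r \right)} = \frac{-6 - 1}{V + 2} = - \frac{7}{2 + V}$)
$\left(G{\left(16 \right)} + m{\left(-11,-9 \right)}\right) + Z = \left(\left(-11 + 16\right) - \frac{7}{2 - 11}\right) + 284 = \left(5 - \frac{7}{-9}\right) + 284 = \left(5 - - \frac{7}{9}\right) + 284 = \left(5 + \frac{7}{9}\right) + 284 = \frac{52}{9} + 284 = \frac{2608}{9}$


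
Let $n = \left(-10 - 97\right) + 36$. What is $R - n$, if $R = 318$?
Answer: $389$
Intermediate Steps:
$n = -71$ ($n = -107 + 36 = -71$)
$R - n = 318 - -71 = 318 + 71 = 389$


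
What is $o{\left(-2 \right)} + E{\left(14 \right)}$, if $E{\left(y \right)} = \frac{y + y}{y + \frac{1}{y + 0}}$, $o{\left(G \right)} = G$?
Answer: $- \frac{2}{197} \approx -0.010152$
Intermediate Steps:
$E{\left(y \right)} = \frac{2 y}{y + \frac{1}{y}}$
$o{\left(-2 \right)} + E{\left(14 \right)} = -2 + \frac{2 \cdot 14^{2}}{1 + 14^{2}} = -2 + 2 \cdot 196 \frac{1}{1 + 196} = -2 + 2 \cdot 196 \cdot \frac{1}{197} = -2 + \frac{392}{197} = - \frac{2}{197}$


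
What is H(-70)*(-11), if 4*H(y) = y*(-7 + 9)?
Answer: 385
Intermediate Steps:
H(y) = y/2 (H(y) = (y*(-7 + 9))/4 = (y*2)/4 = (2*y)/4 = y/2)
H(-70)*(-11) = ((1/2)*(-70))*(-11) = -35*(-11) = 385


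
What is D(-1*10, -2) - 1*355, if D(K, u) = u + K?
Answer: -367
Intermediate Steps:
D(K, u) = K + u
D(-1*10, -2) - 1*355 = (-1*10 - 2) - 1*355 = (-10 - 2) - 355 = -12 - 355 = -367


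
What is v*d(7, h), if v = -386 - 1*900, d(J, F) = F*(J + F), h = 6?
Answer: -100308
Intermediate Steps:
d(J, F) = F*(F + J)
v = -1286 (v = -386 - 900 = -1286)
v*d(7, h) = -7716*(6 + 7) = -7716*13 = -1286*78 = -100308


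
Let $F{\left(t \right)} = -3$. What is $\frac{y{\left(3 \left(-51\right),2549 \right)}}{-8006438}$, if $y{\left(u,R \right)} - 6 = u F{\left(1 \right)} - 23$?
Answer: $- \frac{221}{4003219} \approx -5.5206 \cdot 10^{-5}$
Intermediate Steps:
$y{\left(u,R \right)} = -17 - 3 u$ ($y{\left(u,R \right)} = 6 + \left(u \left(-3\right) - 23\right) = 6 - \left(23 + 3 u\right) = -17 - 3 u$)
$\frac{y{\left(3 \left(-51\right),2549 \right)}}{-8006438} = \frac{-17 - 3 \cdot 3 \left(-51\right)}{-8006438} = \left(-17 - -459\right) \left(- \frac{1}{8006438}\right) = \left(-17 + 459\right) \left(- \frac{1}{8006438}\right) = 442 \left(- \frac{1}{8006438}\right) = - \frac{221}{4003219}$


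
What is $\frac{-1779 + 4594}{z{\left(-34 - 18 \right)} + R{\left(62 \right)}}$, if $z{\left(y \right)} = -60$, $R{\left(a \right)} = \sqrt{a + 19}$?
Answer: $- \frac{2815}{51} \approx -55.196$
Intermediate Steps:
$R{\left(a \right)} = \sqrt{19 + a}$
$\frac{-1779 + 4594}{z{\left(-34 - 18 \right)} + R{\left(62 \right)}} = \frac{-1779 + 4594}{-60 + \sqrt{19 + 62}} = \frac{2815}{-60 + \sqrt{81}} = \frac{2815}{-60 + 9} = \frac{2815}{-51} = 2815 \left(- \frac{1}{51}\right) = - \frac{2815}{51}$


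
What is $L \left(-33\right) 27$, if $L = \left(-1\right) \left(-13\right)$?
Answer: $-11583$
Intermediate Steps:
$L = 13$
$L \left(-33\right) 27 = 13 \left(-33\right) 27 = \left(-429\right) 27 = -11583$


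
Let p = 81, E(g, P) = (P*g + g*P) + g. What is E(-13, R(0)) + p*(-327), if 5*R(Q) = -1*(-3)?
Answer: -132578/5 ≈ -26516.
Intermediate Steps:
R(Q) = ⅗ (R(Q) = (-1*(-3))/5 = (⅕)*3 = ⅗)
E(g, P) = g + 2*P*g (E(g, P) = (P*g + P*g) + g = 2*P*g + g = g + 2*P*g)
E(-13, R(0)) + p*(-327) = -13*(1 + 2*(⅗)) + 81*(-327) = -13*(1 + 6/5) - 26487 = -13*11/5 - 26487 = -143/5 - 26487 = -132578/5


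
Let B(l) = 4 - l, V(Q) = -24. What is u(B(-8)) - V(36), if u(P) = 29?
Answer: 53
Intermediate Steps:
u(B(-8)) - V(36) = 29 - 1*(-24) = 29 + 24 = 53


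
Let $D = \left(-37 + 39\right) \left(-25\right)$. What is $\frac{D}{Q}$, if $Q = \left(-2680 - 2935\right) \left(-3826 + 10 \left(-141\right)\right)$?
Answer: $- \frac{5}{2940014} \approx -1.7007 \cdot 10^{-6}$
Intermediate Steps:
$Q = 29400140$ ($Q = - 5615 \left(-3826 - 1410\right) = \left(-5615\right) \left(-5236\right) = 29400140$)
$D = -50$ ($D = 2 \left(-25\right) = -50$)
$\frac{D}{Q} = - \frac{50}{29400140} = \left(-50\right) \frac{1}{29400140} = - \frac{5}{2940014}$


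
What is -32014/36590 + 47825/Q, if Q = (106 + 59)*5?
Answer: 34470104/603735 ≈ 57.095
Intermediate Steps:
Q = 825 (Q = 165*5 = 825)
-32014/36590 + 47825/Q = -32014/36590 + 47825/825 = -32014*1/36590 + 47825*(1/825) = -16007/18295 + 1913/33 = 34470104/603735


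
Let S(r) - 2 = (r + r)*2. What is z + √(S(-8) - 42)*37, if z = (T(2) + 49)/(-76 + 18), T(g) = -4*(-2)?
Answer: -57/58 + 222*I*√2 ≈ -0.98276 + 313.96*I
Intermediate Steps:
S(r) = 2 + 4*r (S(r) = 2 + (r + r)*2 = 2 + (2*r)*2 = 2 + 4*r)
T(g) = 8
z = -57/58 (z = (8 + 49)/(-76 + 18) = 57/(-58) = 57*(-1/58) = -57/58 ≈ -0.98276)
z + √(S(-8) - 42)*37 = -57/58 + √((2 + 4*(-8)) - 42)*37 = -57/58 + √((2 - 32) - 42)*37 = -57/58 + √(-30 - 42)*37 = -57/58 + √(-72)*37 = -57/58 + (6*I*√2)*37 = -57/58 + 222*I*√2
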